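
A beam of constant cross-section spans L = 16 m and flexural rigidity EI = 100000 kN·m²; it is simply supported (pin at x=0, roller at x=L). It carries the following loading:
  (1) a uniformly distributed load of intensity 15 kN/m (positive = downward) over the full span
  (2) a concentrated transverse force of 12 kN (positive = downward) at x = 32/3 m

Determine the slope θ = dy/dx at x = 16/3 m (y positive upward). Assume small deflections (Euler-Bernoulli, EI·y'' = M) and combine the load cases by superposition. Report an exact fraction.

θ(16/3) = -224/16875 rad

Load 1 — uniform load w=15 kN/m over full span:
  θ_1 = -w(L³-6Lx²+4x³)/(24EI) = -15·(16³-6·16·(16/3)²+4·(16/3)³)/(24·100000) = -208/16875 rad
Load 2 — point force P=12 kN at a=32/3 m (b=L-a=16/3):
  θ_2 = -Pb(L²-b²-3x²)/(6LEI)  [x≤a] = -12·(16/3)·(16²-(16/3)²-3·(16/3)²)/(6·16·100000) = -16/16875 rad
Superposition: θ = Σ θ_i = -224/16875 rad ≈ -0.013274 rad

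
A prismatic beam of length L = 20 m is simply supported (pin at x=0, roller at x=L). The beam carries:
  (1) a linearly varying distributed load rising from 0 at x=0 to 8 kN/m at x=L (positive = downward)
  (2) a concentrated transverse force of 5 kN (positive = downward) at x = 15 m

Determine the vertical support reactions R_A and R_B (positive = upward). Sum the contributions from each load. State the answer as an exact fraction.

R_A = 335/12 kN, R_B = 685/12 kN

Load 1 — triangular load w₀=8 kN/m (0→w₀ over full span):
  R_A = w₀L/6 = 8·20/6 = 80/3 kN
  R_B = w₀L/3 = 8·20/3 = 160/3 kN
Load 2 — point force P=5 kN at a=15 m (b=L-a=5):
  R_A = Pb/L = 5·5/20 = 5/4 kN
  R_B = Pa/L = 5·15/20 = 15/4 kN
Superposition: R_A = 335/12 kN, R_B = 685/12 kN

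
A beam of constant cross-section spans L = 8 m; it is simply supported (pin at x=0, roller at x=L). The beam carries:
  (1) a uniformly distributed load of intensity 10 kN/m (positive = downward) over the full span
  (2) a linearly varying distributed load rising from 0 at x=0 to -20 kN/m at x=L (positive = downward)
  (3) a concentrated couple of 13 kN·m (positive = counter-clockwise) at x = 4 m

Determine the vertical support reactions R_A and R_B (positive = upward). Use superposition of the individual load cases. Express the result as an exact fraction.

R_A = 359/24 kN, R_B = -359/24 kN

Load 1 — uniform load w=10 kN/m over full span:
  R_A = wL/2 = 10·8/2 = 40 kN
  R_B = wL/2 = 10·8/2 = 40 kN
Load 2 — triangular load w₀=-20 kN/m (0→w₀ over full span):
  R_A = w₀L/6 = (-20)·8/6 = -80/3 kN
  R_B = w₀L/3 = (-20)·8/3 = -160/3 kN
Load 3 — applied couple M₀=13 kN·m at a=4 m (b=L-a=4):
  R_A = M₀/L = 13/8 kN
  R_B = -M₀/L = -13/8 kN
Superposition: R_A = 359/24 kN, R_B = -359/24 kN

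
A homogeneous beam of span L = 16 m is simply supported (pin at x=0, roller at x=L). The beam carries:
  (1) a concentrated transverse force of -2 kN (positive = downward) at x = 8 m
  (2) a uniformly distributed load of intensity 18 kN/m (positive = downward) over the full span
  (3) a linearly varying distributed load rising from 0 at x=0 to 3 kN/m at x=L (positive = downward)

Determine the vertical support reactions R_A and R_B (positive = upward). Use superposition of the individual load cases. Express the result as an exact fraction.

Load 1 — point force P=-2 kN at a=8 m (b=L-a=8):
  R_A = Pb/L = (-2)·8/16 = -1 kN
  R_B = Pa/L = (-2)·8/16 = -1 kN
Load 2 — uniform load w=18 kN/m over full span:
  R_A = wL/2 = 18·16/2 = 144 kN
  R_B = wL/2 = 18·16/2 = 144 kN
Load 3 — triangular load w₀=3 kN/m (0→w₀ over full span):
  R_A = w₀L/6 = 3·16/6 = 8 kN
  R_B = w₀L/3 = 3·16/3 = 16 kN
Superposition: R_A = 151 kN, R_B = 159 kN

R_A = 151 kN, R_B = 159 kN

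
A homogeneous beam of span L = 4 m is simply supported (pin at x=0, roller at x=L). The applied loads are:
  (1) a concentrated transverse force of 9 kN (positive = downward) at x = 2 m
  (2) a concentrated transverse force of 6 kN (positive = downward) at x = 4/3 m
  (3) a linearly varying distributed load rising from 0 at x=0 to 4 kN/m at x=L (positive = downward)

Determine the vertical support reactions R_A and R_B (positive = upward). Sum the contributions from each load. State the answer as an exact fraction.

Load 1 — point force P=9 kN at a=2 m (b=L-a=2):
  R_A = Pb/L = 9·2/4 = 9/2 kN
  R_B = Pa/L = 9·2/4 = 9/2 kN
Load 2 — point force P=6 kN at a=4/3 m (b=L-a=8/3):
  R_A = Pb/L = 6·(8/3)/4 = 4 kN
  R_B = Pa/L = 6·(4/3)/4 = 2 kN
Load 3 — triangular load w₀=4 kN/m (0→w₀ over full span):
  R_A = w₀L/6 = 4·4/6 = 8/3 kN
  R_B = w₀L/3 = 4·4/3 = 16/3 kN
Superposition: R_A = 67/6 kN, R_B = 71/6 kN

R_A = 67/6 kN, R_B = 71/6 kN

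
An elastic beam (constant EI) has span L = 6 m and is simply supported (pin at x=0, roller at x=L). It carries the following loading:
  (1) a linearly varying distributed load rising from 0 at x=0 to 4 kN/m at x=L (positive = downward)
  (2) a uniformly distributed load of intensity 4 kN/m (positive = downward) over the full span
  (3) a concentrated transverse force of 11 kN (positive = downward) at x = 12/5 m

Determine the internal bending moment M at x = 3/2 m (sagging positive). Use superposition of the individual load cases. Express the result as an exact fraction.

M(3/2) = 1161/40 kN·m

Load 1 — triangular load w₀=4 kN/m (0→w₀ over full span):
  M_1 = w₀Lx/6 - w₀x³/(6L) = 4·6·(3/2)/6 - 4·(3/2)³/(6·6) = 45/8 kN·m
Load 2 — uniform load w=4 kN/m over full span:
  M_2 = wx(L-x)/2 = 4·(3/2)·(6-(3/2))/2 = 27/2 kN·m
Load 3 — point force P=11 kN at a=12/5 m (b=L-a=18/5):
  M_3 = Pbx/L  [x≤a] = 11·(18/5)·(3/2)/6 = 99/10 kN·m
Superposition: M = Σ M_i = 1161/40 kN·m ≈ 29.025000 kN·m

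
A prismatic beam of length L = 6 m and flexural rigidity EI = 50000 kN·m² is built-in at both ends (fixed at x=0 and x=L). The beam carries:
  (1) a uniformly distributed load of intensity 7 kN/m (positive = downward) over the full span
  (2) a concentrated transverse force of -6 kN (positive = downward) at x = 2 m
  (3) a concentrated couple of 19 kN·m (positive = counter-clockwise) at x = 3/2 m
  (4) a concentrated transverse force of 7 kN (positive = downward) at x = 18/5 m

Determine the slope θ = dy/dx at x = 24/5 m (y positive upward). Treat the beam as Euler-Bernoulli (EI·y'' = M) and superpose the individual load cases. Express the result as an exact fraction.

Load 1 — uniform load w=7 kN/m over full span:
  θ_1 = -wx(L-x)(L-2x)/(12EI) = -7·(24/5)·(6-(24/5))·(6-2·(24/5))/(12·50000) = 189/781250 rad
Load 2 — point force P=-6 kN at a=2 m (b=L-a=4):
  θ_2 = Pa²(L-x)(2bL-(3b+a)(L-x))/(2L³EI)  [x>a] = (-6)·2²·(6-(24/5))·(2·4·6-(3·4+2)·(6-(24/5)))/(2·6³·50000) = -13/312500 rad
Load 3 — applied couple M₀=19 kN·m at a=3/2 m (b=L-a=9/2):
  θ_3 = (R_Ax²/2 - M_Ax - M₀(x-a))/EI  [x>a] with R_A=57/16, M_A=-57/16 = ((57/16)·(24/5)²/2 - (-57/16)·(24/5) - 19·((24/5)-(3/2)))/50000 = -57/625000 rad
Load 4 — point force P=7 kN at a=18/5 m (b=L-a=12/5):
  θ_4 = Pa²(L-x)(2bL-(3b+a)(L-x))/(2L³EI)  [x>a] = 7·(18/5)²·(6-(24/5))·(2·(12/5)·6-(3·(12/5)+(18/5))·(6-(24/5)))/(2·6³·50000) = 6237/78125000 rad
Superposition: θ = Σ θ_i = 7381/39062500 rad ≈ 0.000189 rad

θ(24/5) = 7381/39062500 rad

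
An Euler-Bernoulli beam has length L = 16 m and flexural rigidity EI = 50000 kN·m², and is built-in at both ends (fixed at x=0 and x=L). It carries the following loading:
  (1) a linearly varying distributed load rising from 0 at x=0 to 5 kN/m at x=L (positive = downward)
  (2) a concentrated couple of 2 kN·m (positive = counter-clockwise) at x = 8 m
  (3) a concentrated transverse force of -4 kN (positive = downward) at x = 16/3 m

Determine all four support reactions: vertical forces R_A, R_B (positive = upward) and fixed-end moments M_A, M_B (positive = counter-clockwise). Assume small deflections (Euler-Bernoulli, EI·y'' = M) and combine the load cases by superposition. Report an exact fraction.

R_A = 3985/432 kN, M_A = 1819/54 kN·m, R_B = 11567/432 kN, M_B = -3173/54 kN·m

Load 1 — triangular load w₀=5 kN/m (0→w₀ over full span):
  R_A = 3w₀L/20 = 3·5·16/20 = 12 kN
  M_A = w₀L²/30 = 5·16²/30 = 128/3 kN·m
  R_B = 7w₀L/20 = 7·5·16/20 = 28 kN
  M_B = -w₀L²/20 = -5·16²/20 = -64 kN·m
Load 2 — applied couple M₀=2 kN·m at a=8 m (b=L-a=8):
  R_A = 6M₀ab/L³ = 6·2·8·8/16³ = 3/16 kN
  M_A = M₀b(2a-b)/L² = 2·8·(2·8-8)/16² = 1/2 kN·m
  R_B = -6M₀ab/L³ = -6·2·8·8/16³ = -3/16 kN
  M_B = M₀a(2b-a)/L² = 2·8·(2·8-8)/16² = 1/2 kN·m
Load 3 — point force P=-4 kN at a=16/3 m (b=L-a=32/3):
  R_A = Pb²(3a+b)/L³ = (-4)·(32/3)²·(3·(16/3)+(32/3))/16³ = -80/27 kN
  M_A = Pab²/L² = (-4)·(16/3)·(32/3)²/16² = -256/27 kN·m
  R_B = Pa²(a+3b)/L³ = (-4)·(16/3)²·((16/3)+3·(32/3))/16³ = -28/27 kN
  M_B = -Pa²b/L² = -(-4)·(16/3)²·(32/3)/16² = 128/27 kN·m
Superposition: R_A = 3985/432 kN, M_A = 1819/54 kN·m, R_B = 11567/432 kN, M_B = -3173/54 kN·m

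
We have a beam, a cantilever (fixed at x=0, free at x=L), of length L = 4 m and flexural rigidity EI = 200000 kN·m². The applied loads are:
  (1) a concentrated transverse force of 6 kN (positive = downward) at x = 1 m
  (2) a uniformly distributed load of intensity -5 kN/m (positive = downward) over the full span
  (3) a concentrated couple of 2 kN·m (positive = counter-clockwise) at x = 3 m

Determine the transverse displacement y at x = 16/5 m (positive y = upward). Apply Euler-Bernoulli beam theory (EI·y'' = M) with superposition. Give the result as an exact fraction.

Load 1 — point force P=6 kN at a=1 m (b=L-a=3):
  y_1 = -Pa²(3x-a)/(6EI)  [x>a] = -6·1²·(3·(16/5)-1)/(6·200000) = -43/1000000 m
Load 2 — uniform load w=-5 kN/m over full span:
  y_2 = -wx²(x²-4Lx+6L²)/(24EI) = -(-5)·(16/5)²·((16/5)²-4·4·(16/5)+6·4²)/(24·200000) = 688/1171875 m
Load 3 — applied couple M₀=2 kN·m at a=3 m (b=L-a=1):
  y_3 = M₀a(2x-a)/(2EI)  [x>a] = 2·3·(2·(16/5)-3)/(2·200000) = 51/1000000 m
Superposition: y = Σ y_i = 5579/9375000 m ≈ 0.000595 m

y(16/5) = 5579/9375000 m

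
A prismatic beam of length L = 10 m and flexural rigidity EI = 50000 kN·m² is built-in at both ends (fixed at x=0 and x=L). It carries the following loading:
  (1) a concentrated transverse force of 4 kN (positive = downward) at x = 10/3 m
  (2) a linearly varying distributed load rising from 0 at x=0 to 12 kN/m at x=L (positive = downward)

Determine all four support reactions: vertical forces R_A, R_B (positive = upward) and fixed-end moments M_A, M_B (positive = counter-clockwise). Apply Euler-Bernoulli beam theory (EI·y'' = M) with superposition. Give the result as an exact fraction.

Load 1 — point force P=4 kN at a=10/3 m (b=L-a=20/3):
  R_A = Pb²(3a+b)/L³ = 4·(20/3)²·(3·(10/3)+(20/3))/10³ = 80/27 kN
  M_A = Pab²/L² = 4·(10/3)·(20/3)²/10² = 160/27 kN·m
  R_B = Pa²(a+3b)/L³ = 4·(10/3)²·((10/3)+3·(20/3))/10³ = 28/27 kN
  M_B = -Pa²b/L² = -4·(10/3)²·(20/3)/10² = -80/27 kN·m
Load 2 — triangular load w₀=12 kN/m (0→w₀ over full span):
  R_A = 3w₀L/20 = 3·12·10/20 = 18 kN
  M_A = w₀L²/30 = 12·10²/30 = 40 kN·m
  R_B = 7w₀L/20 = 7·12·10/20 = 42 kN
  M_B = -w₀L²/20 = -12·10²/20 = -60 kN·m
Superposition: R_A = 566/27 kN, M_A = 1240/27 kN·m, R_B = 1162/27 kN, M_B = -1700/27 kN·m

R_A = 566/27 kN, M_A = 1240/27 kN·m, R_B = 1162/27 kN, M_B = -1700/27 kN·m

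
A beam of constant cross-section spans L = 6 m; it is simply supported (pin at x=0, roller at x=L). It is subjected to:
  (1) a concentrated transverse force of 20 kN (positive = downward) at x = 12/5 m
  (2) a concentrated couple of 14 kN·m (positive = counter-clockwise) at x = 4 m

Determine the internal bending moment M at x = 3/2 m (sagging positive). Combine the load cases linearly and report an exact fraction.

M(3/2) = 43/2 kN·m

Load 1 — point force P=20 kN at a=12/5 m (b=L-a=18/5):
  M_1 = Pbx/L  [x≤a] = 20·(18/5)·(3/2)/6 = 18 kN·m
Load 2 — applied couple M₀=14 kN·m at a=4 m (b=L-a=2):
  M_2 = M₀x/L  [x≤a] = 14·(3/2)/6 = 7/2 kN·m
Superposition: M = Σ M_i = 43/2 kN·m ≈ 21.500000 kN·m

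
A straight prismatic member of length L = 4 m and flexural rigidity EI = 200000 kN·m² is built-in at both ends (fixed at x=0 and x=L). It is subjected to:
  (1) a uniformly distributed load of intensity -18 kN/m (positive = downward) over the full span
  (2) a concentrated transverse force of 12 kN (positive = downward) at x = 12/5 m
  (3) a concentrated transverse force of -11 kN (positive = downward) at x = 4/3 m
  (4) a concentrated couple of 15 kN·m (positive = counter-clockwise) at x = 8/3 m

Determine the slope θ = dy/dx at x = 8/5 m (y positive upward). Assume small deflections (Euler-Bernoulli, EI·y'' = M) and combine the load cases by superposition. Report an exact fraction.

θ(8/5) = 2519/351562500 rad

Load 1 — uniform load w=-18 kN/m over full span:
  θ_1 = -wx(L-x)(L-2x)/(12EI) = -(-18)·(8/5)·(4-(8/5))·(4-2·(8/5))/(12·200000) = 9/390625 rad
Load 2 — point force P=12 kN at a=12/5 m (b=L-a=8/5):
  θ_2 = -Pb²x(2aL-(3a+b)x)/(2L³EI)  [x≤a] = -12·(8/5)²·(8/5)·(2·(12/5)·4-(3·(12/5)+(8/5))·(8/5))/(2·4³·200000) = -96/9765625 rad
Load 3 — point force P=-11 kN at a=4/3 m (b=L-a=8/3):
  θ_3 = Pa²(L-x)(2bL-(3b+a)(L-x))/(2L³EI)  [x>a] = (-11)·(4/3)²·(4-(8/5))·(2·(8/3)·4-(3·(8/3)+(4/3))·(4-(8/5)))/(2·4³·200000) = 11/5625000 rad
Load 4 — applied couple M₀=15 kN·m at a=8/3 m (b=L-a=4/3):
  θ_4 = (R_Ax²/2 - M_Ax)/EI  [x≤a] with R_A=5, M_A=5 = (5·(8/5)²/2 - 5·(8/5))/200000 = -1/125000 rad
Superposition: θ = Σ θ_i = 2519/351562500 rad ≈ 0.000007 rad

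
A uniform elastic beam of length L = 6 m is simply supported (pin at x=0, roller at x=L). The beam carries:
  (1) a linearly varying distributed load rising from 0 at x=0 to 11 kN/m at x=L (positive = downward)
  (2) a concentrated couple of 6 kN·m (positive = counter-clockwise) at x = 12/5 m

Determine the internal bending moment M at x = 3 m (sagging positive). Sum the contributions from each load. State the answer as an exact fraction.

Load 1 — triangular load w₀=11 kN/m (0→w₀ over full span):
  M_1 = w₀Lx/6 - w₀x³/(6L) = 11·6·3/6 - 11·3³/(6·6) = 99/4 kN·m
Load 2 — applied couple M₀=6 kN·m at a=12/5 m (b=L-a=18/5):
  M_2 = M₀x/L - M₀  [x>a] = 6·3/6 - 6 = -3 kN·m
Superposition: M = Σ M_i = 87/4 kN·m ≈ 21.750000 kN·m

M(3) = 87/4 kN·m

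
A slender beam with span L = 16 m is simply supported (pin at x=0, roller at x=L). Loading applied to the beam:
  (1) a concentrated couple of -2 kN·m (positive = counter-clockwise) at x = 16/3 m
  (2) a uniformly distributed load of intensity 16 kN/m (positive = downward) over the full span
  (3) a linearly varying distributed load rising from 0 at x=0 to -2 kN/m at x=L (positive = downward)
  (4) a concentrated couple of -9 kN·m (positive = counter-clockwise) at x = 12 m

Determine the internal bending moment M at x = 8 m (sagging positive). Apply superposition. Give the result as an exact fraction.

Load 1 — applied couple M₀=-2 kN·m at a=16/3 m (b=L-a=32/3):
  M_1 = M₀x/L - M₀  [x>a] = (-2)·8/16 - (-2) = 1 kN·m
Load 2 — uniform load w=16 kN/m over full span:
  M_2 = wx(L-x)/2 = 16·8·(16-8)/2 = 512 kN·m
Load 3 — triangular load w₀=-2 kN/m (0→w₀ over full span):
  M_3 = w₀Lx/6 - w₀x³/(6L) = (-2)·16·8/6 - (-2)·8³/(6·16) = -32 kN·m
Load 4 — applied couple M₀=-9 kN·m at a=12 m (b=L-a=4):
  M_4 = M₀x/L  [x≤a] = (-9)·8/16 = -9/2 kN·m
Superposition: M = Σ M_i = 953/2 kN·m ≈ 476.500000 kN·m

M(8) = 953/2 kN·m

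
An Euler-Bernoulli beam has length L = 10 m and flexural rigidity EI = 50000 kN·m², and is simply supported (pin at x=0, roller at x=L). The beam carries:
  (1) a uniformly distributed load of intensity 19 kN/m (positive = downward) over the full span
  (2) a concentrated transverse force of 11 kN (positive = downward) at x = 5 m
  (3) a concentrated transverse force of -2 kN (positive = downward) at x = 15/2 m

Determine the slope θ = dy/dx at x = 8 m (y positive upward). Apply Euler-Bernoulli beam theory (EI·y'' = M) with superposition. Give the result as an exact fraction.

θ(8) = 10829/800000 rad

Load 1 — uniform load w=19 kN/m over full span:
  θ_1 = -w(L³-6Lx²+4x³)/(24EI) = -19·(10³-6·10·8²+4·8³)/(24·50000) = 627/50000 rad
Load 2 — point force P=11 kN at a=5 m (b=L-a=5):
  θ_2 = -Pa(2L²-6Lx+3x²+a²)/(6LEI)  [x>a] = -11·5·(2·10²-6·10·8+3·8²+5²)/(6·10·50000) = 231/200000 rad
Load 3 — point force P=-2 kN at a=15/2 m (b=L-a=5/2):
  θ_3 = -Pa(2L²-6Lx+3x²+a²)/(6LEI)  [x>a] = -(-2)·(15/2)·(2·10²-6·10·8+3·8²+(15/2)²)/(6·10·50000) = -127/800000 rad
Superposition: θ = Σ θ_i = 10829/800000 rad ≈ 0.013536 rad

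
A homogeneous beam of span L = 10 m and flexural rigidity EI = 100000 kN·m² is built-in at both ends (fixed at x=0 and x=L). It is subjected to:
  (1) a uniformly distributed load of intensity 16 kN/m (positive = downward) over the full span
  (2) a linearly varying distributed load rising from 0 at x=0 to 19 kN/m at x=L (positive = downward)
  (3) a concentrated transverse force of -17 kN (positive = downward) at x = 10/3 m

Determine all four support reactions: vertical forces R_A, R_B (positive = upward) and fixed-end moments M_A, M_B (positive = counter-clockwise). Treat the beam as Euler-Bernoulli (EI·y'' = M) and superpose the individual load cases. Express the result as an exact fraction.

R_A = 5179/54 kN, M_A = 4630/27 kN·m, R_B = 7673/54 kN, M_B = -5825/27 kN·m

Load 1 — uniform load w=16 kN/m over full span:
  R_A = wL/2 = 16·10/2 = 80 kN
  M_A = wL²/12 = 16·10²/12 = 400/3 kN·m
  R_B = wL/2 = 16·10/2 = 80 kN
  M_B = -wL²/12 = -16·10²/12 = -400/3 kN·m
Load 2 — triangular load w₀=19 kN/m (0→w₀ over full span):
  R_A = 3w₀L/20 = 3·19·10/20 = 57/2 kN
  M_A = w₀L²/30 = 19·10²/30 = 190/3 kN·m
  R_B = 7w₀L/20 = 7·19·10/20 = 133/2 kN
  M_B = -w₀L²/20 = -19·10²/20 = -95 kN·m
Load 3 — point force P=-17 kN at a=10/3 m (b=L-a=20/3):
  R_A = Pb²(3a+b)/L³ = (-17)·(20/3)²·(3·(10/3)+(20/3))/10³ = -340/27 kN
  M_A = Pab²/L² = (-17)·(10/3)·(20/3)²/10² = -680/27 kN·m
  R_B = Pa²(a+3b)/L³ = (-17)·(10/3)²·((10/3)+3·(20/3))/10³ = -119/27 kN
  M_B = -Pa²b/L² = -(-17)·(10/3)²·(20/3)/10² = 340/27 kN·m
Superposition: R_A = 5179/54 kN, M_A = 4630/27 kN·m, R_B = 7673/54 kN, M_B = -5825/27 kN·m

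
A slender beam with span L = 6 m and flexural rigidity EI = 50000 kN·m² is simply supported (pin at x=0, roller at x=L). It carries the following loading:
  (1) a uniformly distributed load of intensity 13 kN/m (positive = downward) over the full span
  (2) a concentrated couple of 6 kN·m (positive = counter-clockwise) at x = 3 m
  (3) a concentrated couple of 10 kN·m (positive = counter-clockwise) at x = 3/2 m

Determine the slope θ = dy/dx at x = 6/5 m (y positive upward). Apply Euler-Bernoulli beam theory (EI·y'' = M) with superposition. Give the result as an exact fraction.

Load 1 — uniform load w=13 kN/m over full span:
  θ_1 = -w(L³-6Lx²+4x³)/(24EI) = -13·(6³-6·6·(6/5)²+4·(6/5)³)/(24·50000) = -11583/6250000 rad
Load 2 — applied couple M₀=6 kN·m at a=3 m (b=L-a=3):
  θ_2 = (M₀x²/(2L)+C₁)/EI  [x≤a] with C₁=M₀(3b²-L²)/(6L)=-3/2 = (6·(6/5)²/(2·6)+(-3/2))/50000 = -39/2500000 rad
Load 3 — applied couple M₀=10 kN·m at a=3/2 m (b=L-a=9/2):
  θ_3 = (M₀x²/(2L)+C₁)/EI  [x≤a] with C₁=M₀(3b²-L²)/(6L)=55/8 = (10·(6/5)²/(2·6)+(55/8))/50000 = 323/2000000 rad
Superposition: θ = Σ θ_i = -85369/50000000 rad ≈ -0.001707 rad

θ(6/5) = -85369/50000000 rad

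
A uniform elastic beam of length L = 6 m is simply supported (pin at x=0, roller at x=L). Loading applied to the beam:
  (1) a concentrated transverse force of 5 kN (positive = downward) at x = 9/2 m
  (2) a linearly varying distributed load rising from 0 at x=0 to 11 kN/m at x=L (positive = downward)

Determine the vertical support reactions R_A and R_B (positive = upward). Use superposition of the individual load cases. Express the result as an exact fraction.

Load 1 — point force P=5 kN at a=9/2 m (b=L-a=3/2):
  R_A = Pb/L = 5·(3/2)/6 = 5/4 kN
  R_B = Pa/L = 5·(9/2)/6 = 15/4 kN
Load 2 — triangular load w₀=11 kN/m (0→w₀ over full span):
  R_A = w₀L/6 = 11·6/6 = 11 kN
  R_B = w₀L/3 = 11·6/3 = 22 kN
Superposition: R_A = 49/4 kN, R_B = 103/4 kN

R_A = 49/4 kN, R_B = 103/4 kN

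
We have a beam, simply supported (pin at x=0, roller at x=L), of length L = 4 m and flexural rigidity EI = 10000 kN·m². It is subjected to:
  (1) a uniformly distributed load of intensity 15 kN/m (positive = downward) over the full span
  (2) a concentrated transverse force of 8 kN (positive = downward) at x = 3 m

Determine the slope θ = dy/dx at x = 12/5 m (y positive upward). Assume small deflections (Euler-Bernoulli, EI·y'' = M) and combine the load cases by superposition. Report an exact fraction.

Load 1 — uniform load w=15 kN/m over full span:
  θ_1 = -w(L³-6Lx²+4x³)/(24EI) = -15·(4³-6·4·(12/5)²+4·(12/5)³)/(24·10000) = 37/31250 rad
Load 2 — point force P=8 kN at a=3 m (b=L-a=1):
  θ_2 = -Pb(L²-b²-3x²)/(6LEI)  [x≤a] = -8·1·(4²-1²-3·(12/5)²)/(6·4·10000) = 19/250000 rad
Superposition: θ = Σ θ_i = 63/50000 rad ≈ 0.001260 rad

θ(12/5) = 63/50000 rad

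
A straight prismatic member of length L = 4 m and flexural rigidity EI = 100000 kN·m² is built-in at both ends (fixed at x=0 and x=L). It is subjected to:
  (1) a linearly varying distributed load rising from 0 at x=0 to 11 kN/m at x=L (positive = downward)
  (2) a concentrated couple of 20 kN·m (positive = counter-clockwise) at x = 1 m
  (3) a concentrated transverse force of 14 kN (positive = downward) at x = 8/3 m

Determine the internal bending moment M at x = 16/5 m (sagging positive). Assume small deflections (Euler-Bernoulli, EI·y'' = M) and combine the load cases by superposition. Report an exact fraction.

Load 1 — triangular load w₀=11 kN/m (0→w₀ over full span):
  M_1 = 3w₀Lx/20 - w₀L²/30 - w₀x³/(6L) = 3·11·4·(16/5)/20 - 11·4²/30 - 11·(16/5)³/(6·4) = 88/375 kN·m
Load 2 — applied couple M₀=20 kN·m at a=1 m (b=L-a=3):
  M_2 = R_Ax - M_A - M₀  [x>a] with R_A=45/8, M_A=-15/4 = (45/8)·(16/5) - (-15/4) - 20 = 7/4 kN·m
Load 3 — point force P=14 kN at a=8/3 m (b=L-a=4/3):
  M_3 = Pa²(a+3b)(L-x)/L³ - Pa²b/L²  [x>a] = 14·(8/3)²·((8/3)+3·(4/3))·(4-(16/5))/4³ - 14·(8/3)²·(4/3)/4² = 0 kN·m
Superposition: M = Σ M_i = 2977/1500 kN·m ≈ 1.984667 kN·m

M(16/5) = 2977/1500 kN·m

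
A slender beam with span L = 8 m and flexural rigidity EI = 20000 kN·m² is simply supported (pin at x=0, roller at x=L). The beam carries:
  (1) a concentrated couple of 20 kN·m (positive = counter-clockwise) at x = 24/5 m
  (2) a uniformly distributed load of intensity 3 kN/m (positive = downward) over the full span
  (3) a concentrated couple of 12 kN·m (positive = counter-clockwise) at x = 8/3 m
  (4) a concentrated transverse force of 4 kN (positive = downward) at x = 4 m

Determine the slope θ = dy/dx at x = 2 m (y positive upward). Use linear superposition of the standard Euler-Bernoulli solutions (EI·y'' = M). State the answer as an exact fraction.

Load 1 — applied couple M₀=20 kN·m at a=24/5 m (b=L-a=16/5):
  θ_1 = (M₀x²/(2L)+C₁)/EI  [x≤a] with C₁=M₀(3b²-L²)/(6L)=-208/15 = (20·2²/(2·8)+(-208/15))/20000 = -133/300000 rad
Load 2 — uniform load w=3 kN/m over full span:
  θ_2 = -w(L³-6Lx²+4x³)/(24EI) = -3·(8³-6·8·2²+4·2³)/(24·20000) = -11/5000 rad
Load 3 — applied couple M₀=12 kN·m at a=8/3 m (b=L-a=16/3):
  θ_3 = (M₀x²/(2L)+C₁)/EI  [x≤a] with C₁=M₀(3b²-L²)/(6L)=16/3 = (12·2²/(2·8)+(16/3))/20000 = 1/2400 rad
Load 4 — point force P=4 kN at a=4 m (b=L-a=4):
  θ_4 = -Pb(L²-b²-3x²)/(6LEI)  [x≤a] = -4·4·(8²-4²-3·2²)/(6·8·20000) = -3/5000 rad
Superposition: θ = Σ θ_i = -53/18750 rad ≈ -0.002827 rad

θ(2) = -53/18750 rad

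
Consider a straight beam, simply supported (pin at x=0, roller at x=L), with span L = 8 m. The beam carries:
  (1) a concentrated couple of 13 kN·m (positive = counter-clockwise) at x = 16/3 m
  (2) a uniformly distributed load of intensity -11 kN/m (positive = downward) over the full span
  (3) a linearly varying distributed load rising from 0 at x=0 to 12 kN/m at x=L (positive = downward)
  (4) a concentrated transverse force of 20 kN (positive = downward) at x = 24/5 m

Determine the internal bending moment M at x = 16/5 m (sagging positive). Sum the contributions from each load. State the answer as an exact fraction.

M(16/5) = -1334/125 kN·m

Load 1 — applied couple M₀=13 kN·m at a=16/3 m (b=L-a=8/3):
  M_1 = M₀x/L  [x≤a] = 13·(16/5)/8 = 26/5 kN·m
Load 2 — uniform load w=-11 kN/m over full span:
  M_2 = wx(L-x)/2 = (-11)·(16/5)·(8-(16/5))/2 = -2112/25 kN·m
Load 3 — triangular load w₀=12 kN/m (0→w₀ over full span):
  M_3 = w₀Lx/6 - w₀x³/(6L) = 12·8·(16/5)/6 - 12·(16/5)³/(6·8) = 5376/125 kN·m
Load 4 — point force P=20 kN at a=24/5 m (b=L-a=16/5):
  M_4 = Pbx/L  [x≤a] = 20·(16/5)·(16/5)/8 = 128/5 kN·m
Superposition: M = Σ M_i = -1334/125 kN·m ≈ -10.672000 kN·m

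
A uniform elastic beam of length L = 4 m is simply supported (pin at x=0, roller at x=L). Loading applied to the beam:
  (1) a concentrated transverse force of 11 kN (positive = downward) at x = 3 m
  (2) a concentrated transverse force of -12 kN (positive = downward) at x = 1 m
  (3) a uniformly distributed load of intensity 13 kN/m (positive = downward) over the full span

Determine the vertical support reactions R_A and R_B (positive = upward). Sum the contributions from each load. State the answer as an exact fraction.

Load 1 — point force P=11 kN at a=3 m (b=L-a=1):
  R_A = Pb/L = 11·1/4 = 11/4 kN
  R_B = Pa/L = 11·3/4 = 33/4 kN
Load 2 — point force P=-12 kN at a=1 m (b=L-a=3):
  R_A = Pb/L = (-12)·3/4 = -9 kN
  R_B = Pa/L = (-12)·1/4 = -3 kN
Load 3 — uniform load w=13 kN/m over full span:
  R_A = wL/2 = 13·4/2 = 26 kN
  R_B = wL/2 = 13·4/2 = 26 kN
Superposition: R_A = 79/4 kN, R_B = 125/4 kN

R_A = 79/4 kN, R_B = 125/4 kN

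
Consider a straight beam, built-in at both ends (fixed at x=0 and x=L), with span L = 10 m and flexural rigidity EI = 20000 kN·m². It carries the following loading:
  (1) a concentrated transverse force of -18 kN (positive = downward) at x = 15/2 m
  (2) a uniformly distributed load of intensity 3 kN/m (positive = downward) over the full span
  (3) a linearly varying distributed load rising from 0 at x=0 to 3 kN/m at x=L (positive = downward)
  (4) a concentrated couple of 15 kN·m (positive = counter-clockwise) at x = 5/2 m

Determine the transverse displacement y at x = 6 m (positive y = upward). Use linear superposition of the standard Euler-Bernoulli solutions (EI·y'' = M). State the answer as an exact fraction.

y(6) = -7863/4000000 m

Load 1 — point force P=-18 kN at a=15/2 m (b=L-a=5/2):
  y_1 = -Pb²x²(3aL-(3a+b)x)/(6L³EI)  [x≤a] = -(-18)·(5/2)²·6²·(3·(15/2)·10-(3·(15/2)+(5/2))·6)/(6·10³·20000) = 81/32000 m
Load 2 — uniform load w=3 kN/m over full span:
  y_2 = -wx²(L-x)²/(24EI) = -3·6²·(10-6)²/(24·20000) = -9/2500 m
Load 3 — triangular load w₀=3 kN/m (0→w₀ over full span):
  y_3 = -w₀x²(L-x)²(x+2L)/(120LEI) = -3·6²·(10-6)²·(6+2·10)/(120·10·20000) = -117/62500 m
Load 4 — applied couple M₀=15 kN·m at a=5/2 m (b=L-a=15/2):
  y_4 = (R_Ax³/6 - M_Ax²/2 - M₀(x-a)²/2)/EI  [x>a] with R_A=27/16, M_A=-45/16 = ((27/16)·6³/6 - (-45/16)·6²/2 - 15·(6-(5/2))²/2)/20000 = 39/40000 m
Superposition: y = Σ y_i = -7863/4000000 m ≈ -0.001966 m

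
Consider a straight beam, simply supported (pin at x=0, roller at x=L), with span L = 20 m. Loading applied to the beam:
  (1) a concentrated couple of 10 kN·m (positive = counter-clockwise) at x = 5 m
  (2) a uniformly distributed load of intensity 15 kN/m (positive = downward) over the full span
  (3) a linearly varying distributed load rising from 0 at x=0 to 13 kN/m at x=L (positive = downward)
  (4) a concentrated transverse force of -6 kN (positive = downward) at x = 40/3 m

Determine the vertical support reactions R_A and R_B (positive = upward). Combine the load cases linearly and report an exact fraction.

R_A = 1151/6 kN, R_B = 1393/6 kN

Load 1 — applied couple M₀=10 kN·m at a=5 m (b=L-a=15):
  R_A = M₀/L = 10/20 = 1/2 kN
  R_B = -M₀/L = -10/20 = -1/2 kN
Load 2 — uniform load w=15 kN/m over full span:
  R_A = wL/2 = 15·20/2 = 150 kN
  R_B = wL/2 = 15·20/2 = 150 kN
Load 3 — triangular load w₀=13 kN/m (0→w₀ over full span):
  R_A = w₀L/6 = 13·20/6 = 130/3 kN
  R_B = w₀L/3 = 13·20/3 = 260/3 kN
Load 4 — point force P=-6 kN at a=40/3 m (b=L-a=20/3):
  R_A = Pb/L = (-6)·(20/3)/20 = -2 kN
  R_B = Pa/L = (-6)·(40/3)/20 = -4 kN
Superposition: R_A = 1151/6 kN, R_B = 1393/6 kN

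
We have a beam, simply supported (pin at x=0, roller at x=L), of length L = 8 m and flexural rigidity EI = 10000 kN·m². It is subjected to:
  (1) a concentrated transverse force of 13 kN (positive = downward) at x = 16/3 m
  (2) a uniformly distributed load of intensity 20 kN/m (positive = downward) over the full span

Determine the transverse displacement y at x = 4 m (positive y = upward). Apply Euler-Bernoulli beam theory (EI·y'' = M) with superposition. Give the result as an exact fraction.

y(4) = -5998/50625 m

Load 1 — point force P=13 kN at a=16/3 m (b=L-a=8/3):
  y_1 = -Pbx(L²-b²-x²)/(6LEI)  [x≤a] = -13·(8/3)·4·(8²-(8/3)²-4²)/(6·8·10000) = -598/50625 m
Load 2 — uniform load w=20 kN/m over full span:
  y_2 = -wx(L³-2Lx²+x³)/(24EI) = -20·4·(8³-2·8·4²+4³)/(24·10000) = -8/75 m
Superposition: y = Σ y_i = -5998/50625 m ≈ -0.118479 m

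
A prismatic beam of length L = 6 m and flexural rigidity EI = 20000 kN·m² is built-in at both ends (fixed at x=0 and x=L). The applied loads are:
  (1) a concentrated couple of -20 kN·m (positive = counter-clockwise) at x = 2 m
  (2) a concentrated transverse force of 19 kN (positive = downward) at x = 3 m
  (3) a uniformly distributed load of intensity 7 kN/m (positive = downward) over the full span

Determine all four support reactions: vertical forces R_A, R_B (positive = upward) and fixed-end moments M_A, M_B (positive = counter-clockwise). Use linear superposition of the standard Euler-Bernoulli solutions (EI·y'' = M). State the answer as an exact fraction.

R_A = 469/18 kN, M_A = 141/4 kN·m, R_B = 629/18 kN, M_B = -503/12 kN·m

Load 1 — applied couple M₀=-20 kN·m at a=2 m (b=L-a=4):
  R_A = 6M₀ab/L³ = 6·(-20)·2·4/6³ = -40/9 kN
  M_A = M₀b(2a-b)/L² = (-20)·4·(2·2-4)/6² = 0 kN·m
  R_B = -6M₀ab/L³ = -6·(-20)·2·4/6³ = 40/9 kN
  M_B = M₀a(2b-a)/L² = (-20)·2·(2·4-2)/6² = -20/3 kN·m
Load 2 — point force P=19 kN at a=3 m (b=L-a=3):
  R_A = Pb²(3a+b)/L³ = 19·3²·(3·3+3)/6³ = 19/2 kN
  M_A = Pab²/L² = 19·3·3²/6² = 57/4 kN·m
  R_B = Pa²(a+3b)/L³ = 19·3²·(3+3·3)/6³ = 19/2 kN
  M_B = -Pa²b/L² = -19·3²·3/6² = -57/4 kN·m
Load 3 — uniform load w=7 kN/m over full span:
  R_A = wL/2 = 7·6/2 = 21 kN
  M_A = wL²/12 = 7·6²/12 = 21 kN·m
  R_B = wL/2 = 7·6/2 = 21 kN
  M_B = -wL²/12 = -7·6²/12 = -21 kN·m
Superposition: R_A = 469/18 kN, M_A = 141/4 kN·m, R_B = 629/18 kN, M_B = -503/12 kN·m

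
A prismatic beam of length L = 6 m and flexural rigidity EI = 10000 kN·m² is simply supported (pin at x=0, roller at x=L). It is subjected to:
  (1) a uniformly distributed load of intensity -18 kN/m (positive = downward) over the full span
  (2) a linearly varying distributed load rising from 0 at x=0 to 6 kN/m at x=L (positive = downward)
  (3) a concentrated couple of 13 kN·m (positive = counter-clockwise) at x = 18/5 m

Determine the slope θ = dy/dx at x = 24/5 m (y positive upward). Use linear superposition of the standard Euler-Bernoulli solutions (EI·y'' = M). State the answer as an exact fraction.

Load 1 — uniform load w=-18 kN/m over full span:
  θ_1 = -w(L³-6Lx²+4x³)/(24EI) = -(-18)·(6³-6·6·(24/5)²+4·(24/5)³)/(24·10000) = -8019/625000 rad
Load 2 — triangular load w₀=6 kN/m (0→w₀ over full span):
  θ_2 = -w₀(7L⁴-30L²x²+15x⁴)/(360LEI) = -6·(7·6⁴-30·6²·(24/5)²+15·(24/5)⁴)/(360·6·10000) = 6813/3125000 rad
Load 3 — applied couple M₀=13 kN·m at a=18/5 m (b=L-a=12/5):
  θ_3 = (M₀x²/(2L)-M₀(x-a)+C₁)/EI  [x>a] with C₁=M₀(3b²-L²)/(6L)=-169/25 = (13·(24/5)²/(2·6)-13·((24/5)-(18/5))+(-169/25))/10000 = 13/50000 rad
Superposition: θ = Σ θ_i = -64939/6250000 rad ≈ -0.010390 rad

θ(24/5) = -64939/6250000 rad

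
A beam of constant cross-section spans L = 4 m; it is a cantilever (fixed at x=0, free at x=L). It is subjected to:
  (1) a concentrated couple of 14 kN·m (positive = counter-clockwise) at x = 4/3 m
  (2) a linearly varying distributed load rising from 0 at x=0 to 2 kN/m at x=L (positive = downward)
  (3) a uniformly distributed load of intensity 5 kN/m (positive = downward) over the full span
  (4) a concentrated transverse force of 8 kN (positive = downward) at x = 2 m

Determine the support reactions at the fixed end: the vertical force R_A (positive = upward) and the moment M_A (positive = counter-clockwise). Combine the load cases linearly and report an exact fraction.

R_A = 32 kN, M_A = 158/3 kN·m

Load 1 — applied couple M₀=14 kN·m at a=4/3 m (b=L-a=8/3):
  R_A = 0 kN
  M_A = -M₀ = -14 kN·m
Load 2 — triangular load w₀=2 kN/m (0→w₀ over full span):
  R_A = w₀L/2 = 2·4/2 = 4 kN
  M_A = w₀L²/3 = 2·4²/3 = 32/3 kN·m
Load 3 — uniform load w=5 kN/m over full span:
  R_A = wL = 5·4 = 20 kN
  M_A = wL²/2 = 5·4²/2 = 40 kN·m
Load 4 — point force P=8 kN at a=2 m (b=L-a=2):
  R_A = P = 8 kN
  M_A = Pa = 8·2 = 16 kN·m
Superposition: R_A = 32 kN, M_A = 158/3 kN·m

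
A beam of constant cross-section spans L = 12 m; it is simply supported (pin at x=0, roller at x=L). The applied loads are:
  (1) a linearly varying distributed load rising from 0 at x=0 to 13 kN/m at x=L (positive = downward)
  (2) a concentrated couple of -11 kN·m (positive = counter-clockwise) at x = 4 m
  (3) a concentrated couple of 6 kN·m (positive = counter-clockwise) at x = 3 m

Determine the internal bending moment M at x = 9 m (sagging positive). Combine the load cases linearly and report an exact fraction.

M(9) = 829/8 kN·m

Load 1 — triangular load w₀=13 kN/m (0→w₀ over full span):
  M_1 = w₀Lx/6 - w₀x³/(6L) = 13·12·9/6 - 13·9³/(6·12) = 819/8 kN·m
Load 2 — applied couple M₀=-11 kN·m at a=4 m (b=L-a=8):
  M_2 = M₀x/L - M₀  [x>a] = (-11)·9/12 - (-11) = 11/4 kN·m
Load 3 — applied couple M₀=6 kN·m at a=3 m (b=L-a=9):
  M_3 = M₀x/L - M₀  [x>a] = 6·9/12 - 6 = -3/2 kN·m
Superposition: M = Σ M_i = 829/8 kN·m ≈ 103.625000 kN·m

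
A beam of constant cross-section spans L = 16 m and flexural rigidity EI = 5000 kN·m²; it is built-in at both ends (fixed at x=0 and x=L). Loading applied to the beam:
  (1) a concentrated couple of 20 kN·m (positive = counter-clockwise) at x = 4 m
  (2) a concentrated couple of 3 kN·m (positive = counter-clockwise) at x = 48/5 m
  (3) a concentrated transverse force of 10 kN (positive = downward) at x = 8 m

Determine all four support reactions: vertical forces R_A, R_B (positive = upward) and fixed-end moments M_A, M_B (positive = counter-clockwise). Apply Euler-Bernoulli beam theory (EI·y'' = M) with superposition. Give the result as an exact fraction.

Load 1 — applied couple M₀=20 kN·m at a=4 m (b=L-a=12):
  R_A = 6M₀ab/L³ = 6·20·4·12/16³ = 45/32 kN
  M_A = M₀b(2a-b)/L² = 20·12·(2·4-12)/16² = -15/4 kN·m
  R_B = -6M₀ab/L³ = -6·20·4·12/16³ = -45/32 kN
  M_B = M₀a(2b-a)/L² = 20·4·(2·12-4)/16² = 25/4 kN·m
Load 2 — applied couple M₀=3 kN·m at a=48/5 m (b=L-a=32/5):
  R_A = 6M₀ab/L³ = 6·3·(48/5)·(32/5)/16³ = 27/100 kN
  M_A = M₀b(2a-b)/L² = 3·(32/5)·(2·(48/5)-(32/5))/16² = 24/25 kN·m
  R_B = -6M₀ab/L³ = -6·3·(48/5)·(32/5)/16³ = -27/100 kN
  M_B = M₀a(2b-a)/L² = 3·(48/5)·(2·(32/5)-(48/5))/16² = 9/25 kN·m
Load 3 — point force P=10 kN at a=8 m (b=L-a=8):
  R_A = Pb²(3a+b)/L³ = 10·8²·(3·8+8)/16³ = 5 kN
  M_A = Pab²/L² = 10·8·8²/16² = 20 kN·m
  R_B = Pa²(a+3b)/L³ = 10·8²·(8+3·8)/16³ = 5 kN
  M_B = -Pa²b/L² = -10·8²·8/16² = -20 kN·m
Superposition: R_A = 5341/800 kN, M_A = 1721/100 kN·m, R_B = 2659/800 kN, M_B = -1339/100 kN·m

R_A = 5341/800 kN, M_A = 1721/100 kN·m, R_B = 2659/800 kN, M_B = -1339/100 kN·m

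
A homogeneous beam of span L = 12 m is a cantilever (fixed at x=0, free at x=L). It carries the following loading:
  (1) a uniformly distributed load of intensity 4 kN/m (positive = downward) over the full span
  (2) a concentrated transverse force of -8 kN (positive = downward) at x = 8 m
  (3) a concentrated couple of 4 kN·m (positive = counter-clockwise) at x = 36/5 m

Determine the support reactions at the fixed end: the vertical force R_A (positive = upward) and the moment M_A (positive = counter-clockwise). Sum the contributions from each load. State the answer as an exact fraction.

Load 1 — uniform load w=4 kN/m over full span:
  R_A = wL = 4·12 = 48 kN
  M_A = wL²/2 = 4·12²/2 = 288 kN·m
Load 2 — point force P=-8 kN at a=8 m (b=L-a=4):
  R_A = P = (-8) = -8 kN
  M_A = Pa = (-8)·8 = -64 kN·m
Load 3 — applied couple M₀=4 kN·m at a=36/5 m (b=L-a=24/5):
  R_A = 0 kN
  M_A = -M₀ = -4 kN·m
Superposition: R_A = 40 kN, M_A = 220 kN·m

R_A = 40 kN, M_A = 220 kN·m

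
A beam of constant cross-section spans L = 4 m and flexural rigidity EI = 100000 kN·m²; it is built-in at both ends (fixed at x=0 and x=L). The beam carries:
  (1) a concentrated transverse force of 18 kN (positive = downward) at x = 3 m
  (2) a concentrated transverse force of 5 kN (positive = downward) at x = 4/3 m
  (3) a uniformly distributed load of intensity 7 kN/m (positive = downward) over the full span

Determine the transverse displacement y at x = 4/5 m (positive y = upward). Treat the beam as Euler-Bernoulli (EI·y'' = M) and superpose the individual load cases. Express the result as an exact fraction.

y(4/5) = -171293/5062500000 m

Load 1 — point force P=18 kN at a=3 m (b=L-a=1):
  y_1 = -Pb²x²(3aL-(3a+b)x)/(6L³EI)  [x≤a] = -18·1²·(4/5)²·(3·3·4-(3·3+1)·(4/5))/(6·4³·100000) = -21/2500000 m
Load 2 — point force P=5 kN at a=4/3 m (b=L-a=8/3):
  y_2 = -Pb²x²(3aL-(3a+b)x)/(6L³EI)  [x≤a] = -5·(8/3)²·(4/5)²·(3·(4/3)·4-(3·(4/3)+(8/3))·(4/5))/(6·4³·100000) = -8/1265625 m
Load 3 — uniform load w=7 kN/m over full span:
  y_3 = -wx²(L-x)²/(24EI) = -7·(4/5)²·(4-(4/5))²/(24·100000) = -112/5859375 m
Superposition: y = Σ y_i = -171293/5062500000 m ≈ -0.000034 m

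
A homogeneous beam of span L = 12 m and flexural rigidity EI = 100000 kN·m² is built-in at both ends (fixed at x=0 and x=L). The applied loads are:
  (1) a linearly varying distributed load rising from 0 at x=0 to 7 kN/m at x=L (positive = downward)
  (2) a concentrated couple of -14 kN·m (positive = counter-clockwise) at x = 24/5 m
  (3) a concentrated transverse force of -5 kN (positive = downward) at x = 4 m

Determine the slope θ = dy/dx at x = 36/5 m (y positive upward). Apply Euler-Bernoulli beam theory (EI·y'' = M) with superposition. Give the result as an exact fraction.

θ(36/5) = 59/390625 rad

Load 1 — triangular load w₀=7 kN/m (0→w₀ over full span):
  θ_1 = -w₀(2x(L-x)(L-2x)(x+2L)+x²(L-x)²)/(120LEI) = -7·(2·(36/5)·(12-(36/5))·(12-2·(36/5))·((36/5)+2·12)+(36/5)²·(12-(36/5))²)/(120·12·100000) = 378/1953125 rad
Load 2 — applied couple M₀=-14 kN·m at a=24/5 m (b=L-a=36/5):
  θ_2 = (R_Ax²/2 - M_Ax - M₀(x-a))/EI  [x>a] with R_A=-42/25, M_A=-42/25 = ((-42/25)·(36/5)²/2 - (-42/25)·(36/5) - (-14)·((36/5)-(24/5)))/100000 = 42/1953125 rad
Load 3 — point force P=-5 kN at a=4 m (b=L-a=8):
  θ_3 = Pa²(L-x)(2bL-(3b+a)(L-x))/(2L³EI)  [x>a] = (-5)·4²·(12-(36/5))·(2·8·12-(3·8+4)·(12-(36/5)))/(2·12³·100000) = -1/15625 rad
Superposition: θ = Σ θ_i = 59/390625 rad ≈ 0.000151 rad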